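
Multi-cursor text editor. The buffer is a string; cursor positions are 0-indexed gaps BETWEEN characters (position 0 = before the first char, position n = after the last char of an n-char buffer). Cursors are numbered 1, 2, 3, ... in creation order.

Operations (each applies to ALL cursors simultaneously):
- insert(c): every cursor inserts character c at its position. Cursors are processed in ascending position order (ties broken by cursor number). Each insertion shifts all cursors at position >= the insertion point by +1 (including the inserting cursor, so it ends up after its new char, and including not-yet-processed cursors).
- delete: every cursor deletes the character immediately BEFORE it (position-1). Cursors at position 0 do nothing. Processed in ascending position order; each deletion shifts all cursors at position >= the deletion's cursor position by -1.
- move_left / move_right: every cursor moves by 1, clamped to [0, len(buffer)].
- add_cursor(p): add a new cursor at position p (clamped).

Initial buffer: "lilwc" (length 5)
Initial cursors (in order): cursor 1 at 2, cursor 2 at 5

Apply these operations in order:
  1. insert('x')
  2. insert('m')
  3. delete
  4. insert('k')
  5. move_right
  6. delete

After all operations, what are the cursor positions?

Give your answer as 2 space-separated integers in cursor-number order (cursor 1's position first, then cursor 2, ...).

After op 1 (insert('x')): buffer="lixlwcx" (len 7), cursors c1@3 c2@7, authorship ..1...2
After op 2 (insert('m')): buffer="lixmlwcxm" (len 9), cursors c1@4 c2@9, authorship ..11...22
After op 3 (delete): buffer="lixlwcx" (len 7), cursors c1@3 c2@7, authorship ..1...2
After op 4 (insert('k')): buffer="lixklwcxk" (len 9), cursors c1@4 c2@9, authorship ..11...22
After op 5 (move_right): buffer="lixklwcxk" (len 9), cursors c1@5 c2@9, authorship ..11...22
After op 6 (delete): buffer="lixkwcx" (len 7), cursors c1@4 c2@7, authorship ..11..2

Answer: 4 7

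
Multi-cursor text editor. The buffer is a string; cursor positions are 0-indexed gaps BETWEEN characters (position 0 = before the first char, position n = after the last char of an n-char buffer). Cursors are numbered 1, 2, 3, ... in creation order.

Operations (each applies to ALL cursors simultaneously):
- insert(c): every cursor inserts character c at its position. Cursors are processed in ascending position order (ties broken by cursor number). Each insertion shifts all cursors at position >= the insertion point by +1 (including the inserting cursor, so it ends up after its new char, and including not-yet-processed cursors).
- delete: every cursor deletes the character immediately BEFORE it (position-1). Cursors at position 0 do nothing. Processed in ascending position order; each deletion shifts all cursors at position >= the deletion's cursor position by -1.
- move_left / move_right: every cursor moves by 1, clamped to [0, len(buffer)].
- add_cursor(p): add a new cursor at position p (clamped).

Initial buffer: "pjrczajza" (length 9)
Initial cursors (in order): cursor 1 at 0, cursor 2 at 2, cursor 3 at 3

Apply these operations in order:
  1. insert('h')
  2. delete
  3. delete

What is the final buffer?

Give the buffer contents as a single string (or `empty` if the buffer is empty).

After op 1 (insert('h')): buffer="hpjhrhczajza" (len 12), cursors c1@1 c2@4 c3@6, authorship 1..2.3......
After op 2 (delete): buffer="pjrczajza" (len 9), cursors c1@0 c2@2 c3@3, authorship .........
After op 3 (delete): buffer="pczajza" (len 7), cursors c1@0 c2@1 c3@1, authorship .......

Answer: pczajza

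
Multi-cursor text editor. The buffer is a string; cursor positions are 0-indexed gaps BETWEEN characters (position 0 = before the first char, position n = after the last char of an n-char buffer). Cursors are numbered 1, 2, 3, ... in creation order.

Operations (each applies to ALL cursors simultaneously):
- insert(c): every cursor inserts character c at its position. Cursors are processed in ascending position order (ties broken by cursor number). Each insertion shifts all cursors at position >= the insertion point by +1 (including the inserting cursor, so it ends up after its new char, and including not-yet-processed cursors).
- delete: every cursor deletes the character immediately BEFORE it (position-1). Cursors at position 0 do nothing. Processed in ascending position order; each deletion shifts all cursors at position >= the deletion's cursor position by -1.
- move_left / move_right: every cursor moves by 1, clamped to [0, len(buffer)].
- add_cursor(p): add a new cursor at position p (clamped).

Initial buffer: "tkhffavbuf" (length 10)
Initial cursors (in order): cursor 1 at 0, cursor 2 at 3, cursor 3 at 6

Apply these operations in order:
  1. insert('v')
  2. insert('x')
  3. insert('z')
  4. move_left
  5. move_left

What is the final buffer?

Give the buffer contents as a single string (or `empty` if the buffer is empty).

Answer: vxztkhvxzffavxzvbuf

Derivation:
After op 1 (insert('v')): buffer="vtkhvffavvbuf" (len 13), cursors c1@1 c2@5 c3@9, authorship 1...2...3....
After op 2 (insert('x')): buffer="vxtkhvxffavxvbuf" (len 16), cursors c1@2 c2@7 c3@12, authorship 11...22...33....
After op 3 (insert('z')): buffer="vxztkhvxzffavxzvbuf" (len 19), cursors c1@3 c2@9 c3@15, authorship 111...222...333....
After op 4 (move_left): buffer="vxztkhvxzffavxzvbuf" (len 19), cursors c1@2 c2@8 c3@14, authorship 111...222...333....
After op 5 (move_left): buffer="vxztkhvxzffavxzvbuf" (len 19), cursors c1@1 c2@7 c3@13, authorship 111...222...333....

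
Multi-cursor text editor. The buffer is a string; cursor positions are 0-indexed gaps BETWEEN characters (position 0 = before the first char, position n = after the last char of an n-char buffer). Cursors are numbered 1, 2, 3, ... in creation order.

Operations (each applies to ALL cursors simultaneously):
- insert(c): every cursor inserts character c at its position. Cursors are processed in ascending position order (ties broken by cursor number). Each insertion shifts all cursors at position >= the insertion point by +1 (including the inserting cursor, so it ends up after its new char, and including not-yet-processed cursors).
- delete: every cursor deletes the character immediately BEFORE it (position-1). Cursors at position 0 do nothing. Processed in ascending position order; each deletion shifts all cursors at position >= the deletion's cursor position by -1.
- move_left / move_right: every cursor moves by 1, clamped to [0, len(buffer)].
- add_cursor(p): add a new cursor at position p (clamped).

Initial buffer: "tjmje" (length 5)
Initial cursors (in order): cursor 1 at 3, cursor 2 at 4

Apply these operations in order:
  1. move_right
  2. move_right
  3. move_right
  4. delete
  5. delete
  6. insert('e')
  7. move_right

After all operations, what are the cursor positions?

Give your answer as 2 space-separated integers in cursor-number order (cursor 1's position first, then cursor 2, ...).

After op 1 (move_right): buffer="tjmje" (len 5), cursors c1@4 c2@5, authorship .....
After op 2 (move_right): buffer="tjmje" (len 5), cursors c1@5 c2@5, authorship .....
After op 3 (move_right): buffer="tjmje" (len 5), cursors c1@5 c2@5, authorship .....
After op 4 (delete): buffer="tjm" (len 3), cursors c1@3 c2@3, authorship ...
After op 5 (delete): buffer="t" (len 1), cursors c1@1 c2@1, authorship .
After op 6 (insert('e')): buffer="tee" (len 3), cursors c1@3 c2@3, authorship .12
After op 7 (move_right): buffer="tee" (len 3), cursors c1@3 c2@3, authorship .12

Answer: 3 3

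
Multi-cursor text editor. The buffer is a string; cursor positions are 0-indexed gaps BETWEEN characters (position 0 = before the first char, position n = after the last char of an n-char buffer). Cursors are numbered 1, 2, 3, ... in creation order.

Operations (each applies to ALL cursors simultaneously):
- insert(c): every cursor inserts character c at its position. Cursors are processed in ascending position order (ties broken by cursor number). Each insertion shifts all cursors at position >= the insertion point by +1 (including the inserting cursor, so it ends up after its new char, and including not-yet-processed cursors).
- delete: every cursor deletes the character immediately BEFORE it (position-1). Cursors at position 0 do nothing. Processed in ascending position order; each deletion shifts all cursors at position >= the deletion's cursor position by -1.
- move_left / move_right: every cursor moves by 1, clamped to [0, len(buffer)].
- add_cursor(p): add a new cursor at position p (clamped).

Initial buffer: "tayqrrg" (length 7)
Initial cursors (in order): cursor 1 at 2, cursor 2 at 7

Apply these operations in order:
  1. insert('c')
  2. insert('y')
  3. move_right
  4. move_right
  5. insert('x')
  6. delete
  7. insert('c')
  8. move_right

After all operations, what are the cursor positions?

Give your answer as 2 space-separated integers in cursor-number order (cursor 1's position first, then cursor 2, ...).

After op 1 (insert('c')): buffer="tacyqrrgc" (len 9), cursors c1@3 c2@9, authorship ..1.....2
After op 2 (insert('y')): buffer="tacyyqrrgcy" (len 11), cursors c1@4 c2@11, authorship ..11.....22
After op 3 (move_right): buffer="tacyyqrrgcy" (len 11), cursors c1@5 c2@11, authorship ..11.....22
After op 4 (move_right): buffer="tacyyqrrgcy" (len 11), cursors c1@6 c2@11, authorship ..11.....22
After op 5 (insert('x')): buffer="tacyyqxrrgcyx" (len 13), cursors c1@7 c2@13, authorship ..11..1...222
After op 6 (delete): buffer="tacyyqrrgcy" (len 11), cursors c1@6 c2@11, authorship ..11.....22
After op 7 (insert('c')): buffer="tacyyqcrrgcyc" (len 13), cursors c1@7 c2@13, authorship ..11..1...222
After op 8 (move_right): buffer="tacyyqcrrgcyc" (len 13), cursors c1@8 c2@13, authorship ..11..1...222

Answer: 8 13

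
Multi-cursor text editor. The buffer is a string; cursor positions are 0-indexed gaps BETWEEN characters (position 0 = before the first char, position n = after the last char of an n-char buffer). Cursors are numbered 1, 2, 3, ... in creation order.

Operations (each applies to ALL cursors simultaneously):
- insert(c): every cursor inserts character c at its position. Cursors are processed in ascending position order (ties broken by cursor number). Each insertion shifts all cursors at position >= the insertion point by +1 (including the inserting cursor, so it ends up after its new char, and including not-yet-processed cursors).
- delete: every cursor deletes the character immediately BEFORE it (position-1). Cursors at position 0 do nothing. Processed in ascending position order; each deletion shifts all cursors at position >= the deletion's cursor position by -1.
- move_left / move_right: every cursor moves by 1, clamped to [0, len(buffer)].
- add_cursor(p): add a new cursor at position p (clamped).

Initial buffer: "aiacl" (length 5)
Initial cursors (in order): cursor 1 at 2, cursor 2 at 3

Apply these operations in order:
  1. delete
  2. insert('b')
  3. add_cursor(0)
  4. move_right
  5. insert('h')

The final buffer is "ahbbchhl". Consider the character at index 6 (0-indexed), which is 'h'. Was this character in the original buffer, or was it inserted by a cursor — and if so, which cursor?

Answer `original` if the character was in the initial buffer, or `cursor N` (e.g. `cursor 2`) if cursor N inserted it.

After op 1 (delete): buffer="acl" (len 3), cursors c1@1 c2@1, authorship ...
After op 2 (insert('b')): buffer="abbcl" (len 5), cursors c1@3 c2@3, authorship .12..
After op 3 (add_cursor(0)): buffer="abbcl" (len 5), cursors c3@0 c1@3 c2@3, authorship .12..
After op 4 (move_right): buffer="abbcl" (len 5), cursors c3@1 c1@4 c2@4, authorship .12..
After op 5 (insert('h')): buffer="ahbbchhl" (len 8), cursors c3@2 c1@7 c2@7, authorship .312.12.
Authorship (.=original, N=cursor N): . 3 1 2 . 1 2 .
Index 6: author = 2

Answer: cursor 2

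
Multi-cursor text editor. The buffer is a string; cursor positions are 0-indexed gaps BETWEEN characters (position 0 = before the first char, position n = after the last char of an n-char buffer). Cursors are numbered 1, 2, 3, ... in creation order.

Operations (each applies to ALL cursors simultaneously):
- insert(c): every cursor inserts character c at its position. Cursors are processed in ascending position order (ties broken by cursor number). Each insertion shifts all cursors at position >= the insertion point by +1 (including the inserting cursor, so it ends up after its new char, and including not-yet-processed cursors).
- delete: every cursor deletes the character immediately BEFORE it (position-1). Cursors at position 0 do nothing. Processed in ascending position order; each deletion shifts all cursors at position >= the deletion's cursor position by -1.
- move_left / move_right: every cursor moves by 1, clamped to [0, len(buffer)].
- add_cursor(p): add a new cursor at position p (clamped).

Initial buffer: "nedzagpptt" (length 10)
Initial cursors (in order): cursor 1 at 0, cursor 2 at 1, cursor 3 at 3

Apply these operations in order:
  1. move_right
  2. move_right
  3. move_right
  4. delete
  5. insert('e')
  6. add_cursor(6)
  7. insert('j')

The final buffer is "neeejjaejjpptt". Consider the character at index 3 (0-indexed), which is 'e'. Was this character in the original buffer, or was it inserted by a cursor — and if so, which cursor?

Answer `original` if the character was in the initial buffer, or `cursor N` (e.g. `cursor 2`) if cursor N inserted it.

Answer: cursor 2

Derivation:
After op 1 (move_right): buffer="nedzagpptt" (len 10), cursors c1@1 c2@2 c3@4, authorship ..........
After op 2 (move_right): buffer="nedzagpptt" (len 10), cursors c1@2 c2@3 c3@5, authorship ..........
After op 3 (move_right): buffer="nedzagpptt" (len 10), cursors c1@3 c2@4 c3@6, authorship ..........
After op 4 (delete): buffer="neapptt" (len 7), cursors c1@2 c2@2 c3@3, authorship .......
After op 5 (insert('e')): buffer="neeeaepptt" (len 10), cursors c1@4 c2@4 c3@6, authorship ..12.3....
After op 6 (add_cursor(6)): buffer="neeeaepptt" (len 10), cursors c1@4 c2@4 c3@6 c4@6, authorship ..12.3....
After op 7 (insert('j')): buffer="neeejjaejjpptt" (len 14), cursors c1@6 c2@6 c3@10 c4@10, authorship ..1212.334....
Authorship (.=original, N=cursor N): . . 1 2 1 2 . 3 3 4 . . . .
Index 3: author = 2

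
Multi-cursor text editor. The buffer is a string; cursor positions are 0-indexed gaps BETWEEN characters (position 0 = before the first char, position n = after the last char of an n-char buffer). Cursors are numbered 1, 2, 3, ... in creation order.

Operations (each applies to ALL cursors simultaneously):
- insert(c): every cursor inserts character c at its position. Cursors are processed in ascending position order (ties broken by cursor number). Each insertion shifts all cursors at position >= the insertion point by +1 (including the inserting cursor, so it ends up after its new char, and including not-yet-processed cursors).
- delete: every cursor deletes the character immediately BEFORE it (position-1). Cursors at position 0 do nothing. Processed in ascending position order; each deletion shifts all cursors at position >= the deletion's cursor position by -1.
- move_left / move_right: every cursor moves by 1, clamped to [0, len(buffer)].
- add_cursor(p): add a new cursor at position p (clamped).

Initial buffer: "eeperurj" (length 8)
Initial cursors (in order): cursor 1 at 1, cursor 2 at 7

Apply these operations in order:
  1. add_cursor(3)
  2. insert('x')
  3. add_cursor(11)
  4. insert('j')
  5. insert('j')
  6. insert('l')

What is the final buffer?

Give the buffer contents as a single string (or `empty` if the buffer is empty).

Answer: exjjlepxjjlerurxjjljjjl

Derivation:
After op 1 (add_cursor(3)): buffer="eeperurj" (len 8), cursors c1@1 c3@3 c2@7, authorship ........
After op 2 (insert('x')): buffer="exepxerurxj" (len 11), cursors c1@2 c3@5 c2@10, authorship .1..3....2.
After op 3 (add_cursor(11)): buffer="exepxerurxj" (len 11), cursors c1@2 c3@5 c2@10 c4@11, authorship .1..3....2.
After op 4 (insert('j')): buffer="exjepxjerurxjjj" (len 15), cursors c1@3 c3@7 c2@13 c4@15, authorship .11..33....22.4
After op 5 (insert('j')): buffer="exjjepxjjerurxjjjjj" (len 19), cursors c1@4 c3@9 c2@16 c4@19, authorship .111..333....222.44
After op 6 (insert('l')): buffer="exjjlepxjjlerurxjjljjjl" (len 23), cursors c1@5 c3@11 c2@19 c4@23, authorship .1111..3333....2222.444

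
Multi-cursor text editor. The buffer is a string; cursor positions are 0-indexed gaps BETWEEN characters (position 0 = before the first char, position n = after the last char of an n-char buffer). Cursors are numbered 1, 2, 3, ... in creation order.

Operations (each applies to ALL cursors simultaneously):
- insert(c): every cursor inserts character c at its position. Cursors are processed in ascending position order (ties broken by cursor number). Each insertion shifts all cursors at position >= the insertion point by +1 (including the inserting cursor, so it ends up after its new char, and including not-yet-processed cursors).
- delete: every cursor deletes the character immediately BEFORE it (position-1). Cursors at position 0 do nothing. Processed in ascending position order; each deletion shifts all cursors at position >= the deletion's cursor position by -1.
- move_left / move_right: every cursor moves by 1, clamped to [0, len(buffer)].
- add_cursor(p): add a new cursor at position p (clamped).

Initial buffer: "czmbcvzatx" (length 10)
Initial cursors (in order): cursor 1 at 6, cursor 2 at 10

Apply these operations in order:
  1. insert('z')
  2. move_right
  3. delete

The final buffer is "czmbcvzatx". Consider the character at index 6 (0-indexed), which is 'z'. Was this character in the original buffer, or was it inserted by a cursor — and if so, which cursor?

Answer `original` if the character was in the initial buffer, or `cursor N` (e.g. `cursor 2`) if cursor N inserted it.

Answer: cursor 1

Derivation:
After op 1 (insert('z')): buffer="czmbcvzzatxz" (len 12), cursors c1@7 c2@12, authorship ......1....2
After op 2 (move_right): buffer="czmbcvzzatxz" (len 12), cursors c1@8 c2@12, authorship ......1....2
After op 3 (delete): buffer="czmbcvzatx" (len 10), cursors c1@7 c2@10, authorship ......1...
Authorship (.=original, N=cursor N): . . . . . . 1 . . .
Index 6: author = 1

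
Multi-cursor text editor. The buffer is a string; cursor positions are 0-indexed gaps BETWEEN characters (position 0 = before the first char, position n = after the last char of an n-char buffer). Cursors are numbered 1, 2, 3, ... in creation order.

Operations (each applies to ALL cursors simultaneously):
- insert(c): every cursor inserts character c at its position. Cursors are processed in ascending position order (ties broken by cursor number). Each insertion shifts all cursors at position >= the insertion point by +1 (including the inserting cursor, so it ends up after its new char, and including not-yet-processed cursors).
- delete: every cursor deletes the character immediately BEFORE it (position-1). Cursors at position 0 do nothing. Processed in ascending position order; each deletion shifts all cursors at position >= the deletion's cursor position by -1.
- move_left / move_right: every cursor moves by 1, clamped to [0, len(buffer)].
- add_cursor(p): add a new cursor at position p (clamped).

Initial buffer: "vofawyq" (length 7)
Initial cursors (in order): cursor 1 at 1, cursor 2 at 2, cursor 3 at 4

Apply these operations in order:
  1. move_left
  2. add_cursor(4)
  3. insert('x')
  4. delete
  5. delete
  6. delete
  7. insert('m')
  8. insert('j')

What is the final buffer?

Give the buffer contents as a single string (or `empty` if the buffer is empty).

Answer: mmmmjjjjwyq

Derivation:
After op 1 (move_left): buffer="vofawyq" (len 7), cursors c1@0 c2@1 c3@3, authorship .......
After op 2 (add_cursor(4)): buffer="vofawyq" (len 7), cursors c1@0 c2@1 c3@3 c4@4, authorship .......
After op 3 (insert('x')): buffer="xvxofxaxwyq" (len 11), cursors c1@1 c2@3 c3@6 c4@8, authorship 1.2..3.4...
After op 4 (delete): buffer="vofawyq" (len 7), cursors c1@0 c2@1 c3@3 c4@4, authorship .......
After op 5 (delete): buffer="owyq" (len 4), cursors c1@0 c2@0 c3@1 c4@1, authorship ....
After op 6 (delete): buffer="wyq" (len 3), cursors c1@0 c2@0 c3@0 c4@0, authorship ...
After op 7 (insert('m')): buffer="mmmmwyq" (len 7), cursors c1@4 c2@4 c3@4 c4@4, authorship 1234...
After op 8 (insert('j')): buffer="mmmmjjjjwyq" (len 11), cursors c1@8 c2@8 c3@8 c4@8, authorship 12341234...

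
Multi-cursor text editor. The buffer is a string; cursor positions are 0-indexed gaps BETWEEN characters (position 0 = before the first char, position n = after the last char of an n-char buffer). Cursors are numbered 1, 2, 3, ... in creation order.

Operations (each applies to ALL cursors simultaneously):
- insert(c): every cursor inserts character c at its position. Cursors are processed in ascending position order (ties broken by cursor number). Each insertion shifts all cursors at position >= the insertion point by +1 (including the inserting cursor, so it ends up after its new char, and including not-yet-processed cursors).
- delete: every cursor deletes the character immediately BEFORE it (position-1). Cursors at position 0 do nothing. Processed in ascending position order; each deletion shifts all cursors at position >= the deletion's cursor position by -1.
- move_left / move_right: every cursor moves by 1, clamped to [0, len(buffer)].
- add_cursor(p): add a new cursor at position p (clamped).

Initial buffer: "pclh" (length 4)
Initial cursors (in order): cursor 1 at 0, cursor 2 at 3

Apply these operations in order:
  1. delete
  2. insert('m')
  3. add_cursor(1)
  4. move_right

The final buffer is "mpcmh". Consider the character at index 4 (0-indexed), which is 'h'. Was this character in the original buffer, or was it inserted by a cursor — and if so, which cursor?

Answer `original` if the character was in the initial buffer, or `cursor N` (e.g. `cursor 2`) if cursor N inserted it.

Answer: original

Derivation:
After op 1 (delete): buffer="pch" (len 3), cursors c1@0 c2@2, authorship ...
After op 2 (insert('m')): buffer="mpcmh" (len 5), cursors c1@1 c2@4, authorship 1..2.
After op 3 (add_cursor(1)): buffer="mpcmh" (len 5), cursors c1@1 c3@1 c2@4, authorship 1..2.
After op 4 (move_right): buffer="mpcmh" (len 5), cursors c1@2 c3@2 c2@5, authorship 1..2.
Authorship (.=original, N=cursor N): 1 . . 2 .
Index 4: author = original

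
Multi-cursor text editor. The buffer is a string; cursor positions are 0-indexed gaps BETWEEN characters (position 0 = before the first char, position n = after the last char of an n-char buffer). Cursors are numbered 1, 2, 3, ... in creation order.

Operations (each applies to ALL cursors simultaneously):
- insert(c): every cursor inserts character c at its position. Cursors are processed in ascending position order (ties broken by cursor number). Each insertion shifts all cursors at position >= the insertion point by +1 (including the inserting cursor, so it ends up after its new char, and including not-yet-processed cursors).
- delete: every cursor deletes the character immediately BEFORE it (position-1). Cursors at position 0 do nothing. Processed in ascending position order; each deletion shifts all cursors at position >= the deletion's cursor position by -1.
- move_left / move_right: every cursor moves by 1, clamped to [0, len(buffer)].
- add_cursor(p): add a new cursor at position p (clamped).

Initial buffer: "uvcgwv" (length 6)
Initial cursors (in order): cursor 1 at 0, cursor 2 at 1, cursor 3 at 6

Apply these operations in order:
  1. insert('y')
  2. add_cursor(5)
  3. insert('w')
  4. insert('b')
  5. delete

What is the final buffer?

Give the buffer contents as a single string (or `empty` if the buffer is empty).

Answer: ywuywvcwgwvyw

Derivation:
After op 1 (insert('y')): buffer="yuyvcgwvy" (len 9), cursors c1@1 c2@3 c3@9, authorship 1.2.....3
After op 2 (add_cursor(5)): buffer="yuyvcgwvy" (len 9), cursors c1@1 c2@3 c4@5 c3@9, authorship 1.2.....3
After op 3 (insert('w')): buffer="ywuywvcwgwvyw" (len 13), cursors c1@2 c2@5 c4@8 c3@13, authorship 11.22..4...33
After op 4 (insert('b')): buffer="ywbuywbvcwbgwvywb" (len 17), cursors c1@3 c2@7 c4@11 c3@17, authorship 111.222..44...333
After op 5 (delete): buffer="ywuywvcwgwvyw" (len 13), cursors c1@2 c2@5 c4@8 c3@13, authorship 11.22..4...33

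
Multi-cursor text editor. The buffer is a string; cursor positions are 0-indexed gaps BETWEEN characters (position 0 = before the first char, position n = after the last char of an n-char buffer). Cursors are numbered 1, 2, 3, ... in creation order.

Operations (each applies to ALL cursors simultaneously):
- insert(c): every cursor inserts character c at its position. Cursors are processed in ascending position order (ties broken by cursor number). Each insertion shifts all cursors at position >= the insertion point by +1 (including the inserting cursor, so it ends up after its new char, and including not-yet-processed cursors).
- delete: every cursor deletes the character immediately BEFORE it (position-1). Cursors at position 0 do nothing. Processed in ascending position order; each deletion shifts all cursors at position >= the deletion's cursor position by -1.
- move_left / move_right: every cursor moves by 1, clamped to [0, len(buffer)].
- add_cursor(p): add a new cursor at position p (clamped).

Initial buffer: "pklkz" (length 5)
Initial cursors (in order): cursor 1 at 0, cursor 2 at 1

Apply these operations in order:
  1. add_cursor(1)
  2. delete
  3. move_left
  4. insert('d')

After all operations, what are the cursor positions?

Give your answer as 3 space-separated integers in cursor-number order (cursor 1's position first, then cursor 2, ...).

Answer: 3 3 3

Derivation:
After op 1 (add_cursor(1)): buffer="pklkz" (len 5), cursors c1@0 c2@1 c3@1, authorship .....
After op 2 (delete): buffer="klkz" (len 4), cursors c1@0 c2@0 c3@0, authorship ....
After op 3 (move_left): buffer="klkz" (len 4), cursors c1@0 c2@0 c3@0, authorship ....
After op 4 (insert('d')): buffer="dddklkz" (len 7), cursors c1@3 c2@3 c3@3, authorship 123....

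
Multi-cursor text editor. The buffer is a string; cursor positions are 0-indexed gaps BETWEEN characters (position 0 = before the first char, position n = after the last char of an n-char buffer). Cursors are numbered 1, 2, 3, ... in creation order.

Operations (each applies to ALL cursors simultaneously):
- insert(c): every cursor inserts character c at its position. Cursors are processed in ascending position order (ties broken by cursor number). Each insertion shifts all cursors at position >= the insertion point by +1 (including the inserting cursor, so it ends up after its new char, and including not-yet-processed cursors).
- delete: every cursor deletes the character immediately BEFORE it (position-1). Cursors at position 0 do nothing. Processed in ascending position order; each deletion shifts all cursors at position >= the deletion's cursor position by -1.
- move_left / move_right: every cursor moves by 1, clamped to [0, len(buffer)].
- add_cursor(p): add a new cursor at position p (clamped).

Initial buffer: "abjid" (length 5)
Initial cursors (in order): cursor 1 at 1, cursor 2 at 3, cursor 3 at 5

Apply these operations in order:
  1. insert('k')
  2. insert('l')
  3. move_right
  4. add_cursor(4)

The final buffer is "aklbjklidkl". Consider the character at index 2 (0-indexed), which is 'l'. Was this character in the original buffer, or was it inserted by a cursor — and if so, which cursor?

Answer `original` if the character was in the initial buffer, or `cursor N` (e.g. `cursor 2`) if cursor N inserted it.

After op 1 (insert('k')): buffer="akbjkidk" (len 8), cursors c1@2 c2@5 c3@8, authorship .1..2..3
After op 2 (insert('l')): buffer="aklbjklidkl" (len 11), cursors c1@3 c2@7 c3@11, authorship .11..22..33
After op 3 (move_right): buffer="aklbjklidkl" (len 11), cursors c1@4 c2@8 c3@11, authorship .11..22..33
After op 4 (add_cursor(4)): buffer="aklbjklidkl" (len 11), cursors c1@4 c4@4 c2@8 c3@11, authorship .11..22..33
Authorship (.=original, N=cursor N): . 1 1 . . 2 2 . . 3 3
Index 2: author = 1

Answer: cursor 1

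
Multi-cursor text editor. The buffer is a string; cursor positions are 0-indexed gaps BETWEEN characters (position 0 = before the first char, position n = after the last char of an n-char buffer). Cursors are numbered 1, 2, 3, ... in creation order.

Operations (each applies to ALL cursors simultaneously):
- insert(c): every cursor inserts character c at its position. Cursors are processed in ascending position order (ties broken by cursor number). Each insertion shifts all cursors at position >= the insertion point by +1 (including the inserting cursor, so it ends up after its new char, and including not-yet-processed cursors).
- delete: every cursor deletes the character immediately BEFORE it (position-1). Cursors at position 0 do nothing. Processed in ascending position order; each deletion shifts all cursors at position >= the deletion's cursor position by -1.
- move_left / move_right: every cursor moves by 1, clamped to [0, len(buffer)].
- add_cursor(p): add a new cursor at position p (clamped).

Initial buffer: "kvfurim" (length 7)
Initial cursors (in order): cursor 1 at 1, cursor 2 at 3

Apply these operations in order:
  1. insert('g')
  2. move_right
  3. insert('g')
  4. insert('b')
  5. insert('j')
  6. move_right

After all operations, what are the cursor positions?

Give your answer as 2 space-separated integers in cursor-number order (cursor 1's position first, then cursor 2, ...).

After op 1 (insert('g')): buffer="kgvfgurim" (len 9), cursors c1@2 c2@5, authorship .1..2....
After op 2 (move_right): buffer="kgvfgurim" (len 9), cursors c1@3 c2@6, authorship .1..2....
After op 3 (insert('g')): buffer="kgvgfgugrim" (len 11), cursors c1@4 c2@8, authorship .1.1.2.2...
After op 4 (insert('b')): buffer="kgvgbfgugbrim" (len 13), cursors c1@5 c2@10, authorship .1.11.2.22...
After op 5 (insert('j')): buffer="kgvgbjfgugbjrim" (len 15), cursors c1@6 c2@12, authorship .1.111.2.222...
After op 6 (move_right): buffer="kgvgbjfgugbjrim" (len 15), cursors c1@7 c2@13, authorship .1.111.2.222...

Answer: 7 13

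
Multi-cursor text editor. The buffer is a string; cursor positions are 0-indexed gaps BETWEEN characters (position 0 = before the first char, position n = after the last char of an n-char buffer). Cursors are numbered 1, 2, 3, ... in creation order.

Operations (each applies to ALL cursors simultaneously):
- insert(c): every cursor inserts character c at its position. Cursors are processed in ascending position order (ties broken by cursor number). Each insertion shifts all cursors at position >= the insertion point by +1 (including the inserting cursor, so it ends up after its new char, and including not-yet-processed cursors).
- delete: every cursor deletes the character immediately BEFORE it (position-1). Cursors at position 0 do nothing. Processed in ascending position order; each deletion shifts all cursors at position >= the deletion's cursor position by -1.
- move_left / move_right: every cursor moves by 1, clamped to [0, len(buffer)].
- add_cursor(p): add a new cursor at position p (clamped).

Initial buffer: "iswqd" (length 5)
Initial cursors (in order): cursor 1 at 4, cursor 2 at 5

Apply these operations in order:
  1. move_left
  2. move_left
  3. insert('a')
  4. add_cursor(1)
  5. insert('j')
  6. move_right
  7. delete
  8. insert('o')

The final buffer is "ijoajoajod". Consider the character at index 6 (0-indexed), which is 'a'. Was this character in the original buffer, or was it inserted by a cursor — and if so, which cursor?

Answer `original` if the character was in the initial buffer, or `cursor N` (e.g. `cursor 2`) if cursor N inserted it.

Answer: cursor 2

Derivation:
After op 1 (move_left): buffer="iswqd" (len 5), cursors c1@3 c2@4, authorship .....
After op 2 (move_left): buffer="iswqd" (len 5), cursors c1@2 c2@3, authorship .....
After op 3 (insert('a')): buffer="isawaqd" (len 7), cursors c1@3 c2@5, authorship ..1.2..
After op 4 (add_cursor(1)): buffer="isawaqd" (len 7), cursors c3@1 c1@3 c2@5, authorship ..1.2..
After op 5 (insert('j')): buffer="ijsajwajqd" (len 10), cursors c3@2 c1@5 c2@8, authorship .3.11.22..
After op 6 (move_right): buffer="ijsajwajqd" (len 10), cursors c3@3 c1@6 c2@9, authorship .3.11.22..
After op 7 (delete): buffer="ijajajd" (len 7), cursors c3@2 c1@4 c2@6, authorship .31122.
After op 8 (insert('o')): buffer="ijoajoajod" (len 10), cursors c3@3 c1@6 c2@9, authorship .33111222.
Authorship (.=original, N=cursor N): . 3 3 1 1 1 2 2 2 .
Index 6: author = 2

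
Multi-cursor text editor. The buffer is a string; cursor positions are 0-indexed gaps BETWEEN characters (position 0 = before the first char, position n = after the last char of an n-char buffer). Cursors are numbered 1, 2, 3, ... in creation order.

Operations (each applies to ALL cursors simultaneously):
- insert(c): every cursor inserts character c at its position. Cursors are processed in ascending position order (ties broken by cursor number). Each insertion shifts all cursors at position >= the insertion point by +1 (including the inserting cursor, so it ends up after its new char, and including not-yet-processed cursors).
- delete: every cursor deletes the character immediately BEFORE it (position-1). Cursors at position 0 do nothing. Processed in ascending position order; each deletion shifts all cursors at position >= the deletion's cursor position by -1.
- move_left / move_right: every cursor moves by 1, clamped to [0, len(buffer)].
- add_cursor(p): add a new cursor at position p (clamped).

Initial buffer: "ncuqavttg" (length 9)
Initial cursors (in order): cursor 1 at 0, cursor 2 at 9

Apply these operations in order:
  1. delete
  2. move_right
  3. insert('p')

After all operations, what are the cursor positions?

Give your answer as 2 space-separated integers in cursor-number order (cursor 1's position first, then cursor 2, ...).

Answer: 2 10

Derivation:
After op 1 (delete): buffer="ncuqavtt" (len 8), cursors c1@0 c2@8, authorship ........
After op 2 (move_right): buffer="ncuqavtt" (len 8), cursors c1@1 c2@8, authorship ........
After op 3 (insert('p')): buffer="npcuqavttp" (len 10), cursors c1@2 c2@10, authorship .1.......2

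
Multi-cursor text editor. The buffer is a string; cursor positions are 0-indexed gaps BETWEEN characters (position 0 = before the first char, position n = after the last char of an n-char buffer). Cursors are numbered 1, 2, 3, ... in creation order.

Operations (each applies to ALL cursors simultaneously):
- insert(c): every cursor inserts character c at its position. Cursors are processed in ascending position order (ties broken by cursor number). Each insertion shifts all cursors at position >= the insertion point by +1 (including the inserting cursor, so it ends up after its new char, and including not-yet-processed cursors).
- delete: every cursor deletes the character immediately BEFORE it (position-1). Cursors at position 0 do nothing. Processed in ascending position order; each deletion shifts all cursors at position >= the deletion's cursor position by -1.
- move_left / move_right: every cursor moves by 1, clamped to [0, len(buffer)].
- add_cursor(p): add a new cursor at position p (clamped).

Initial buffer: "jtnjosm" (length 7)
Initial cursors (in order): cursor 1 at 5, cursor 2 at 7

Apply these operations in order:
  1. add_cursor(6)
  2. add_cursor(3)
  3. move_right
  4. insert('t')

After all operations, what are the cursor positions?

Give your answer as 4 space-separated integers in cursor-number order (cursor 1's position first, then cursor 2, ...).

After op 1 (add_cursor(6)): buffer="jtnjosm" (len 7), cursors c1@5 c3@6 c2@7, authorship .......
After op 2 (add_cursor(3)): buffer="jtnjosm" (len 7), cursors c4@3 c1@5 c3@6 c2@7, authorship .......
After op 3 (move_right): buffer="jtnjosm" (len 7), cursors c4@4 c1@6 c2@7 c3@7, authorship .......
After op 4 (insert('t')): buffer="jtnjtostmtt" (len 11), cursors c4@5 c1@8 c2@11 c3@11, authorship ....4..1.23

Answer: 8 11 11 5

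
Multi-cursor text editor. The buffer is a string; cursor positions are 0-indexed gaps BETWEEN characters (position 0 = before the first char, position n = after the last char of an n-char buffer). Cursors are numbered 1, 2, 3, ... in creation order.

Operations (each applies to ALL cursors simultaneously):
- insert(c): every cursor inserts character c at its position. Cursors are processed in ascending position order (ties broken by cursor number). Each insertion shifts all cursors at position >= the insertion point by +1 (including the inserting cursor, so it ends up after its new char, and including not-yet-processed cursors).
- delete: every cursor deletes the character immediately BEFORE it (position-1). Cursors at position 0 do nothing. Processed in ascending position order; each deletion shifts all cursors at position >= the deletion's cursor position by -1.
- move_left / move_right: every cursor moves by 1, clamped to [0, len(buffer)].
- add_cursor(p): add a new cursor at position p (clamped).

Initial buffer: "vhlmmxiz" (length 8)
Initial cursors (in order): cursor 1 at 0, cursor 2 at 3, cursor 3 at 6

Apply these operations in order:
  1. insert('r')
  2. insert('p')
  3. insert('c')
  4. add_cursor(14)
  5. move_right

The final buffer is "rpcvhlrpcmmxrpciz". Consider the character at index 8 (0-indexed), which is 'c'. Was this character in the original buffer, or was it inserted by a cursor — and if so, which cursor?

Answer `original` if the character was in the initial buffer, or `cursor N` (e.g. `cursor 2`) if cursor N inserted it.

After op 1 (insert('r')): buffer="rvhlrmmxriz" (len 11), cursors c1@1 c2@5 c3@9, authorship 1...2...3..
After op 2 (insert('p')): buffer="rpvhlrpmmxrpiz" (len 14), cursors c1@2 c2@7 c3@12, authorship 11...22...33..
After op 3 (insert('c')): buffer="rpcvhlrpcmmxrpciz" (len 17), cursors c1@3 c2@9 c3@15, authorship 111...222...333..
After op 4 (add_cursor(14)): buffer="rpcvhlrpcmmxrpciz" (len 17), cursors c1@3 c2@9 c4@14 c3@15, authorship 111...222...333..
After op 5 (move_right): buffer="rpcvhlrpcmmxrpciz" (len 17), cursors c1@4 c2@10 c4@15 c3@16, authorship 111...222...333..
Authorship (.=original, N=cursor N): 1 1 1 . . . 2 2 2 . . . 3 3 3 . .
Index 8: author = 2

Answer: cursor 2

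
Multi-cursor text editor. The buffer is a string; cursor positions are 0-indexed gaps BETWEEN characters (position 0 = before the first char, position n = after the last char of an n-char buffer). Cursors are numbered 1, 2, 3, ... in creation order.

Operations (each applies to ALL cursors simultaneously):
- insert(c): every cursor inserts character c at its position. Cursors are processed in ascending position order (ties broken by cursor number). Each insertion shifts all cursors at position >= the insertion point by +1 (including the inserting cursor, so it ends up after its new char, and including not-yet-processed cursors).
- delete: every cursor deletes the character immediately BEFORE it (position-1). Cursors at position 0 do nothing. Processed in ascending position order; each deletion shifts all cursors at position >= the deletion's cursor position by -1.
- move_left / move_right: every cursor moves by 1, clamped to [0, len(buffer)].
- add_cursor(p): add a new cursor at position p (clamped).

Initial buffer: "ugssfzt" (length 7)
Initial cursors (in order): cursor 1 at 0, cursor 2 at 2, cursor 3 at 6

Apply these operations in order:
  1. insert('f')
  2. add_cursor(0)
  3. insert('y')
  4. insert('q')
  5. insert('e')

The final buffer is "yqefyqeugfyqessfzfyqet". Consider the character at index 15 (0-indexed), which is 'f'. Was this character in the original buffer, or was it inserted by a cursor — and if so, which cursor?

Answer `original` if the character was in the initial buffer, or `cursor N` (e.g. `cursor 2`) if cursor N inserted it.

Answer: original

Derivation:
After op 1 (insert('f')): buffer="fugfssfzft" (len 10), cursors c1@1 c2@4 c3@9, authorship 1..2....3.
After op 2 (add_cursor(0)): buffer="fugfssfzft" (len 10), cursors c4@0 c1@1 c2@4 c3@9, authorship 1..2....3.
After op 3 (insert('y')): buffer="yfyugfyssfzfyt" (len 14), cursors c4@1 c1@3 c2@7 c3@13, authorship 411..22....33.
After op 4 (insert('q')): buffer="yqfyqugfyqssfzfyqt" (len 18), cursors c4@2 c1@5 c2@10 c3@17, authorship 44111..222....333.
After op 5 (insert('e')): buffer="yqefyqeugfyqessfzfyqet" (len 22), cursors c4@3 c1@7 c2@13 c3@21, authorship 4441111..2222....3333.
Authorship (.=original, N=cursor N): 4 4 4 1 1 1 1 . . 2 2 2 2 . . . . 3 3 3 3 .
Index 15: author = original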